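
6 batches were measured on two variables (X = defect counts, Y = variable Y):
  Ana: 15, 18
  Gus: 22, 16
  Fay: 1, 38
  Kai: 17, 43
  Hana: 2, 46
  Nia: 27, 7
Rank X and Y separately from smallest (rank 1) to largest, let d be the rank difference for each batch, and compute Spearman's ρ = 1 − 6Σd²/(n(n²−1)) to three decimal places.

Ranks of variable 1: 3, 5, 1, 4, 2, 6
Ranks of variable 2: 3, 2, 4, 5, 6, 1
d = r₁ − r₂: 0, 3, -3, -1, -4, 5
d²: 0, 9, 9, 1, 16, 25; Σd² = 60
ρ = 1 − 6·60/(6·35) = 1 − 360/210 = -0.714

-0.714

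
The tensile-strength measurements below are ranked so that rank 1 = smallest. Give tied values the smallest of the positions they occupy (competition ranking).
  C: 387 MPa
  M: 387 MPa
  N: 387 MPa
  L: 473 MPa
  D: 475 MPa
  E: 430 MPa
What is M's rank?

Sorted (ascending): 387, 387, 387, 430, 473, 475
The 3 values of 387 occupy positions 1–3 → each gets rank 1.
M has value 387 MPa → rank 1.

1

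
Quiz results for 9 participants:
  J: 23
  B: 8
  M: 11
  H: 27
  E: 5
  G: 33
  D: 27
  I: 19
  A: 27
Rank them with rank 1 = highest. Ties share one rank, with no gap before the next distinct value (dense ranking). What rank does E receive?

Sorted (descending): 33, 27, 27, 27, 23, 19, 11, 8, 5
The 3 values of 27 share dense rank 2.
Remaining distinct values take the next consecutive integers.
E has value 5 → rank 7.

7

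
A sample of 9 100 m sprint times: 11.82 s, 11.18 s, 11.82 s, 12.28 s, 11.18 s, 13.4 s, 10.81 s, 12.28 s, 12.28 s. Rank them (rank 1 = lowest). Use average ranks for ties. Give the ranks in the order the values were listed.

Sorted (ascending): 10.81, 11.18, 11.18, 11.82, 11.82, 12.28, 12.28, 12.28, 13.4
The 2 values of 11.18 occupy positions 2–3 → average rank (2+3)/2 = 2.5.
The 2 values of 11.82 occupy positions 4–5 → average rank (4+5)/2 = 4.5.
The 3 values of 12.28 occupy positions 6–8 → average rank 7.

4.5, 2.5, 4.5, 7, 2.5, 9, 1, 7, 7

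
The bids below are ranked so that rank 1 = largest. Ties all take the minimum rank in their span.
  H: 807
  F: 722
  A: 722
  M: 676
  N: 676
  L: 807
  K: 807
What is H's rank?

Sorted (descending): 807, 807, 807, 722, 722, 676, 676
The 3 values of 807 occupy positions 1–3 → each gets rank 1.
The 2 values of 722 occupy positions 4–5 → each gets rank 4.
The 2 values of 676 occupy positions 6–7 → each gets rank 6.
H has value 807 → rank 1.

1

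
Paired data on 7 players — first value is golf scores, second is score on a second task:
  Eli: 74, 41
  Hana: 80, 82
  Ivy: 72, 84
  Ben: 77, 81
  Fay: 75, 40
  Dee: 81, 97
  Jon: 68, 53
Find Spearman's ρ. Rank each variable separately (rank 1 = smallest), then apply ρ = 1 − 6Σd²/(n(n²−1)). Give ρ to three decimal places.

Ranks of variable 1: 3, 6, 2, 5, 4, 7, 1
Ranks of variable 2: 2, 5, 6, 4, 1, 7, 3
d = r₁ − r₂: 1, 1, -4, 1, 3, 0, -2
d²: 1, 1, 16, 1, 9, 0, 4; Σd² = 32
ρ = 1 − 6·32/(7·48) = 1 − 192/336 = 0.429

0.429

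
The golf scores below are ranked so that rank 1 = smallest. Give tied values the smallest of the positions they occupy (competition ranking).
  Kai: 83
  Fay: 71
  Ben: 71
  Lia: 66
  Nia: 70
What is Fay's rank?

Sorted (ascending): 66, 70, 71, 71, 83
The 2 values of 71 occupy positions 3–4 → each gets rank 3.
Fay has value 71 → rank 3.

3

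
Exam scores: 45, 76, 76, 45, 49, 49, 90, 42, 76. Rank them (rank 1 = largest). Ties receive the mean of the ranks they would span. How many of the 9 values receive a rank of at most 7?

Sorted (descending): 90, 76, 76, 76, 49, 49, 45, 45, 42
The 3 values of 76 occupy positions 2–4 → average rank 3.
The 2 values of 49 occupy positions 5–6 → average rank (5+6)/2 = 5.5.
The 2 values of 45 occupy positions 7–8 → average rank (7+8)/2 = 7.5.
Ranks ≤ 7: {1, 3, 3, 3, 5.5, 5.5} → 6 values.

6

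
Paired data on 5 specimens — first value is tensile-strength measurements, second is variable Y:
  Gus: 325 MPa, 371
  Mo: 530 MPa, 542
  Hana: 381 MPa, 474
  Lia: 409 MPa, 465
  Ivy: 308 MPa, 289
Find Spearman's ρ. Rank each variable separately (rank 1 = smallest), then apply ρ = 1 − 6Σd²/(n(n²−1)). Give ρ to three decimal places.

0.900

Ranks of variable 1: 2, 5, 3, 4, 1
Ranks of variable 2: 2, 5, 4, 3, 1
d = r₁ − r₂: 0, 0, -1, 1, 0
d²: 0, 0, 1, 1, 0; Σd² = 2
ρ = 1 − 6·2/(5·24) = 1 − 12/120 = 0.900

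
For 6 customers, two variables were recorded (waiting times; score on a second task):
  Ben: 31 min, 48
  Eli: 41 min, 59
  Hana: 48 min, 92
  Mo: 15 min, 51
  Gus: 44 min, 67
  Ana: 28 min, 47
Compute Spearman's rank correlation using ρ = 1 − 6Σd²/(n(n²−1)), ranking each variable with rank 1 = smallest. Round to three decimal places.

0.829

Ranks of variable 1: 3, 4, 6, 1, 5, 2
Ranks of variable 2: 2, 4, 6, 3, 5, 1
d = r₁ − r₂: 1, 0, 0, -2, 0, 1
d²: 1, 0, 0, 4, 0, 1; Σd² = 6
ρ = 1 − 6·6/(6·35) = 1 − 36/210 = 0.829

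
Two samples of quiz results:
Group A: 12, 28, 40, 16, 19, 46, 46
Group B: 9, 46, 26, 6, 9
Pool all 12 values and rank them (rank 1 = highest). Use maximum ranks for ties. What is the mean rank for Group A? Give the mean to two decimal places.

5.57

Sorted (descending): 46, 46, 46, 40, 28, 26, 19, 16, 12, 9, 9, 6
The 3 values of 46 occupy positions 1–3 → each gets rank 3.
The 2 values of 9 occupy positions 10–11 → each gets rank 11.
Group A values → pooled ranks: 12→9, 28→5, 40→4, 16→8, 19→7, 46→3, 46→3
Mean rank = (9 + 5 + 4 + 8 + 7 + 3 + 3) / 7 = 5.57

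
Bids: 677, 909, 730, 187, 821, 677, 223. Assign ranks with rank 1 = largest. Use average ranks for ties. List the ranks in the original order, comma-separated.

4.5, 1, 3, 7, 2, 4.5, 6

Sorted (descending): 909, 821, 730, 677, 677, 223, 187
The 2 values of 677 occupy positions 4–5 → average rank (4+5)/2 = 4.5.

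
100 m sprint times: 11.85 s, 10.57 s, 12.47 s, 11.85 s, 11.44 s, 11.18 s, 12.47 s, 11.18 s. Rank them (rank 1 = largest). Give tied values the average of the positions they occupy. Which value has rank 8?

10.57

Sorted (descending): 12.47, 12.47, 11.85, 11.85, 11.44, 11.18, 11.18, 10.57
The 2 values of 12.47 occupy positions 1–2 → average rank (1+2)/2 = 1.5.
The 2 values of 11.85 occupy positions 3–4 → average rank (3+4)/2 = 3.5.
The 2 values of 11.18 occupy positions 6–7 → average rank (6+7)/2 = 6.5.
Rank 8 → value 10.57.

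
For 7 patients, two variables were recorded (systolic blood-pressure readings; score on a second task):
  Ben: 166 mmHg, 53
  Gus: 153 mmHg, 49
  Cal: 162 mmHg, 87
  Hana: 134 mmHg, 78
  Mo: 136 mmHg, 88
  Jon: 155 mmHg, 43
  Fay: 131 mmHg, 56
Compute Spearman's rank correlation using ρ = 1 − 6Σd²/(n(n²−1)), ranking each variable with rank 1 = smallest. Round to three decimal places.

Ranks of variable 1: 7, 4, 6, 2, 3, 5, 1
Ranks of variable 2: 3, 2, 6, 5, 7, 1, 4
d = r₁ − r₂: 4, 2, 0, -3, -4, 4, -3
d²: 16, 4, 0, 9, 16, 16, 9; Σd² = 70
ρ = 1 − 6·70/(7·48) = 1 − 420/336 = -0.250

-0.250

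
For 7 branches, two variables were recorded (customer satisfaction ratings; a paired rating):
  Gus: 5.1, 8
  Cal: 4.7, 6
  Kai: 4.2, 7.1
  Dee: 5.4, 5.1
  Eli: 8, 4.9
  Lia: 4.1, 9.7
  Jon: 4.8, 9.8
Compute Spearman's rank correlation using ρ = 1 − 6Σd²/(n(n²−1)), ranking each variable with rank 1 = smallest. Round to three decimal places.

Ranks of variable 1: 5, 3, 2, 6, 7, 1, 4
Ranks of variable 2: 5, 3, 4, 2, 1, 6, 7
d = r₁ − r₂: 0, 0, -2, 4, 6, -5, -3
d²: 0, 0, 4, 16, 36, 25, 9; Σd² = 90
ρ = 1 − 6·90/(7·48) = 1 − 540/336 = -0.607

-0.607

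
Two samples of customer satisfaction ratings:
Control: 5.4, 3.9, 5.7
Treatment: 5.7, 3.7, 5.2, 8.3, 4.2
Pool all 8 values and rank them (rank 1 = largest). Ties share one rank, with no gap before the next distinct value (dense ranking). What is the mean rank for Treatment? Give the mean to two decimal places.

3.80

Sorted (descending): 8.3, 5.7, 5.7, 5.4, 5.2, 4.2, 3.9, 3.7
The 2 values of 5.7 share dense rank 2.
Remaining distinct values take the next consecutive integers.
Treatment values → pooled ranks: 5.7→2, 3.7→7, 5.2→4, 8.3→1, 4.2→5
Mean rank = (2 + 7 + 4 + 1 + 5) / 5 = 3.80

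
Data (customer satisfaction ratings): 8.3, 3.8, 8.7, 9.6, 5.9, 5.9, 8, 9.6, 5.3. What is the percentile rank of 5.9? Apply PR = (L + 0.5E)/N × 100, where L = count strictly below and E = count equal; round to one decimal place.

33.3

N = 9.
Strictly below 5.9: 2. Equal to 5.9: 2.
PR = (2 + 0.5·2)/9 × 100 = 33.3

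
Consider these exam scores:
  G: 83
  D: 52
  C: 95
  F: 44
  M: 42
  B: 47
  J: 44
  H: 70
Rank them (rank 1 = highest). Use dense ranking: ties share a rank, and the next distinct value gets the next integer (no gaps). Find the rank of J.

6

Sorted (descending): 95, 83, 70, 52, 47, 44, 44, 42
The 2 values of 44 share dense rank 6.
Remaining distinct values take the next consecutive integers.
J has value 44 → rank 6.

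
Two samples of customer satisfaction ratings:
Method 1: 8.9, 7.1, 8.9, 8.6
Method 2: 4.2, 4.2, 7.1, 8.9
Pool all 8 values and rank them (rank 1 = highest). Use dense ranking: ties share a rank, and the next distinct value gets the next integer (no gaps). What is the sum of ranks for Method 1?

Sorted (descending): 8.9, 8.9, 8.9, 8.6, 7.1, 7.1, 4.2, 4.2
The 3 values of 8.9 share dense rank 1.
The 2 values of 7.1 share dense rank 3.
The 2 values of 4.2 share dense rank 4.
Remaining distinct values take the next consecutive integers.
Method 1 values → pooled ranks: 8.9→1, 7.1→3, 8.9→1, 8.6→2
Rank sum = 1 + 3 + 1 + 2 = 7

7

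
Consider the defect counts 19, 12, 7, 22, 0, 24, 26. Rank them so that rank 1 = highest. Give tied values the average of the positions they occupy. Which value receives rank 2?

24

Sorted (descending): 26, 24, 22, 19, 12, 7, 0
No ties — each value takes its position as its rank.
Rank 2 → value 24.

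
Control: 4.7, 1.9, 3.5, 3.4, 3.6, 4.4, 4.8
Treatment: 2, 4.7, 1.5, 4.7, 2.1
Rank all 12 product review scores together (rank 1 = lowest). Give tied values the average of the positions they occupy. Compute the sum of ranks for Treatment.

Sorted (ascending): 1.5, 1.9, 2, 2.1, 3.4, 3.5, 3.6, 4.4, 4.7, 4.7, 4.7, 4.8
The 3 values of 4.7 occupy positions 9–11 → average rank 10.
Treatment values → pooled ranks: 2→3, 4.7→10, 1.5→1, 4.7→10, 2.1→4
Rank sum = 3 + 10 + 1 + 10 + 4 = 28

28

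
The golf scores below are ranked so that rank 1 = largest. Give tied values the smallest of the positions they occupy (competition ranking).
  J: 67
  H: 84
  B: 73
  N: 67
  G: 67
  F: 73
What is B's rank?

Sorted (descending): 84, 73, 73, 67, 67, 67
The 2 values of 73 occupy positions 2–3 → each gets rank 2.
The 3 values of 67 occupy positions 4–6 → each gets rank 4.
B has value 73 → rank 2.

2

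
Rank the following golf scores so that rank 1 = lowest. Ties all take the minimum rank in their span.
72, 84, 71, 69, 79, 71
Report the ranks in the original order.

Sorted (ascending): 69, 71, 71, 72, 79, 84
The 2 values of 71 occupy positions 2–3 → each gets rank 2.

4, 6, 2, 1, 5, 2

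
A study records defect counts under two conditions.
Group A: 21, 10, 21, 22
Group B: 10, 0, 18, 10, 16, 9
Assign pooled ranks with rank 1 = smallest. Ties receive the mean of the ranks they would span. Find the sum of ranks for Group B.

Sorted (ascending): 0, 9, 10, 10, 10, 16, 18, 21, 21, 22
The 3 values of 10 occupy positions 3–5 → average rank 4.
The 2 values of 21 occupy positions 8–9 → average rank (8+9)/2 = 8.5.
Group B values → pooled ranks: 10→4, 0→1, 18→7, 10→4, 16→6, 9→2
Rank sum = 4 + 1 + 7 + 4 + 6 + 2 = 24

24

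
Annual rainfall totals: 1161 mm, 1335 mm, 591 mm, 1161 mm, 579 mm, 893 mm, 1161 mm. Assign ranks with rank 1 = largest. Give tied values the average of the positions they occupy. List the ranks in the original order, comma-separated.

3, 1, 6, 3, 7, 5, 3

Sorted (descending): 1335, 1161, 1161, 1161, 893, 591, 579
The 3 values of 1161 occupy positions 2–4 → average rank 3.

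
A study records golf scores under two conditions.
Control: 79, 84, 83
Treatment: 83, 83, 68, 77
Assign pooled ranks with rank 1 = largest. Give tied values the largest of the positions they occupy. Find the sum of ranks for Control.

Sorted (descending): 84, 83, 83, 83, 79, 77, 68
The 3 values of 83 occupy positions 2–4 → each gets rank 4.
Control values → pooled ranks: 79→5, 84→1, 83→4
Rank sum = 5 + 1 + 4 = 10

10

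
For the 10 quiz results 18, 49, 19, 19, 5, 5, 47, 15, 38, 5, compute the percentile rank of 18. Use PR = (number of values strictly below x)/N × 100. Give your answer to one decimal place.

40.0

N = 10.
Strictly below 18: 4. Equal to 18: 1.
PR = 4/10 × 100 = 40.0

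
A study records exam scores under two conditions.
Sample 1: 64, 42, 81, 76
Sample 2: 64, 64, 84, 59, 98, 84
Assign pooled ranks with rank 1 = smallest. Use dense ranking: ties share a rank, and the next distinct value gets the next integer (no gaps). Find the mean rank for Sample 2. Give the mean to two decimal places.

4.50

Sorted (ascending): 42, 59, 64, 64, 64, 76, 81, 84, 84, 98
The 3 values of 64 share dense rank 3.
The 2 values of 84 share dense rank 6.
Remaining distinct values take the next consecutive integers.
Sample 2 values → pooled ranks: 64→3, 64→3, 84→6, 59→2, 98→7, 84→6
Mean rank = (3 + 3 + 6 + 2 + 7 + 6) / 6 = 4.50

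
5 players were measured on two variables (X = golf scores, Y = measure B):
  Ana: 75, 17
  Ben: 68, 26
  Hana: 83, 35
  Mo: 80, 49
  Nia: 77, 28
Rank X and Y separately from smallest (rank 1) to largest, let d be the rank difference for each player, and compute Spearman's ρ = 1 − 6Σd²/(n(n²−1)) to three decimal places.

0.800

Ranks of variable 1: 2, 1, 5, 4, 3
Ranks of variable 2: 1, 2, 4, 5, 3
d = r₁ − r₂: 1, -1, 1, -1, 0
d²: 1, 1, 1, 1, 0; Σd² = 4
ρ = 1 − 6·4/(5·24) = 1 − 24/120 = 0.800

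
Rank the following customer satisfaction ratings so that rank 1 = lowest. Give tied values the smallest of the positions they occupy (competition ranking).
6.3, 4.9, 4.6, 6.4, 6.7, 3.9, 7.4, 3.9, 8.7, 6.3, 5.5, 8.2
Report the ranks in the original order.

Sorted (ascending): 3.9, 3.9, 4.6, 4.9, 5.5, 6.3, 6.3, 6.4, 6.7, 7.4, 8.2, 8.7
The 2 values of 3.9 occupy positions 1–2 → each gets rank 1.
The 2 values of 6.3 occupy positions 6–7 → each gets rank 6.

6, 4, 3, 8, 9, 1, 10, 1, 12, 6, 5, 11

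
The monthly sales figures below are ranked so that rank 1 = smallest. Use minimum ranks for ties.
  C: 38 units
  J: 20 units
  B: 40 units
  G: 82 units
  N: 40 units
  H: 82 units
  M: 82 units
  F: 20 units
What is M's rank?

6

Sorted (ascending): 20, 20, 38, 40, 40, 82, 82, 82
The 2 values of 20 occupy positions 1–2 → each gets rank 1.
The 2 values of 40 occupy positions 4–5 → each gets rank 4.
The 3 values of 82 occupy positions 6–8 → each gets rank 6.
M has value 82 units → rank 6.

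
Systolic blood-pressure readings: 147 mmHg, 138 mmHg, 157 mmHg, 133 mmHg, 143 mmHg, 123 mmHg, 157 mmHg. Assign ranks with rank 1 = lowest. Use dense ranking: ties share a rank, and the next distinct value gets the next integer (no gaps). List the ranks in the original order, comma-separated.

Sorted (ascending): 123, 133, 138, 143, 147, 157, 157
The 2 values of 157 share dense rank 6.
Remaining distinct values take the next consecutive integers.

5, 3, 6, 2, 4, 1, 6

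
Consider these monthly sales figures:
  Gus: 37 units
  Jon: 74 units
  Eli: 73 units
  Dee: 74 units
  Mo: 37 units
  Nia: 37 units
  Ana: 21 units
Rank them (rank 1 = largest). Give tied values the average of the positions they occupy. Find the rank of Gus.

5

Sorted (descending): 74, 74, 73, 37, 37, 37, 21
The 2 values of 74 occupy positions 1–2 → average rank (1+2)/2 = 1.5.
The 3 values of 37 occupy positions 4–6 → average rank 5.
Gus has value 37 units → rank 5.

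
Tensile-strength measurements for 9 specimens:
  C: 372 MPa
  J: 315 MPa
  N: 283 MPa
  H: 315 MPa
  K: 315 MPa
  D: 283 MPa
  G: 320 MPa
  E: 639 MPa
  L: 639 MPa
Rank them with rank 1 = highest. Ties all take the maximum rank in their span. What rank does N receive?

Sorted (descending): 639, 639, 372, 320, 315, 315, 315, 283, 283
The 2 values of 639 occupy positions 1–2 → each gets rank 2.
The 3 values of 315 occupy positions 5–7 → each gets rank 7.
The 2 values of 283 occupy positions 8–9 → each gets rank 9.
N has value 283 MPa → rank 9.

9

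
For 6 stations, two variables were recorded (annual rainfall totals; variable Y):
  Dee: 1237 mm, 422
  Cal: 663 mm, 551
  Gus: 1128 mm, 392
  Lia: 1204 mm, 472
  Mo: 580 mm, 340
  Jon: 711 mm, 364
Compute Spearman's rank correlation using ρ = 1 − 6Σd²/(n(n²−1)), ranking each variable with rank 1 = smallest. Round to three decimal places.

Ranks of variable 1: 6, 2, 4, 5, 1, 3
Ranks of variable 2: 4, 6, 3, 5, 1, 2
d = r₁ − r₂: 2, -4, 1, 0, 0, 1
d²: 4, 16, 1, 0, 0, 1; Σd² = 22
ρ = 1 − 6·22/(6·35) = 1 − 132/210 = 0.371

0.371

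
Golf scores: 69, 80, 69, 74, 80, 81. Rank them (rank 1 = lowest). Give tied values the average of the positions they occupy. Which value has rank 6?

81

Sorted (ascending): 69, 69, 74, 80, 80, 81
The 2 values of 69 occupy positions 1–2 → average rank (1+2)/2 = 1.5.
The 2 values of 80 occupy positions 4–5 → average rank (4+5)/2 = 4.5.
Rank 6 → value 81.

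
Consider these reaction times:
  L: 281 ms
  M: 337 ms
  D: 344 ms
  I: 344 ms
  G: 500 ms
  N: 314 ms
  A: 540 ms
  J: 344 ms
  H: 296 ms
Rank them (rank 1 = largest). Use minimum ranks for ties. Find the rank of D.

Sorted (descending): 540, 500, 344, 344, 344, 337, 314, 296, 281
The 3 values of 344 occupy positions 3–5 → each gets rank 3.
D has value 344 ms → rank 3.

3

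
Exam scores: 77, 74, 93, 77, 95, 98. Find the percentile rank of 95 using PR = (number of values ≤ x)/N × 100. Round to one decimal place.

83.3

N = 6.
Strictly below 95: 4. Equal to 95: 1.
PR = 5/6 × 100 = 83.3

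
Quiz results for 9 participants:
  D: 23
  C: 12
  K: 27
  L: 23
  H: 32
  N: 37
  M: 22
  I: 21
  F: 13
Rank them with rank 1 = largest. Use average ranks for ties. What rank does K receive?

Sorted (descending): 37, 32, 27, 23, 23, 22, 21, 13, 12
The 2 values of 23 occupy positions 4–5 → average rank (4+5)/2 = 4.5.
K has value 27 → rank 3.

3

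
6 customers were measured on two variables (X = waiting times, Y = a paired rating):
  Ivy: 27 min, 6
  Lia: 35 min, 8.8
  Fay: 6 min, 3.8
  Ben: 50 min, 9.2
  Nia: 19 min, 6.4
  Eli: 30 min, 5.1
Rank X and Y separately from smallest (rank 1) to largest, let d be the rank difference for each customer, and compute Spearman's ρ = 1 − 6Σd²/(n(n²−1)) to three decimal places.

Ranks of variable 1: 3, 5, 1, 6, 2, 4
Ranks of variable 2: 3, 5, 1, 6, 4, 2
d = r₁ − r₂: 0, 0, 0, 0, -2, 2
d²: 0, 0, 0, 0, 4, 4; Σd² = 8
ρ = 1 − 6·8/(6·35) = 1 − 48/210 = 0.771

0.771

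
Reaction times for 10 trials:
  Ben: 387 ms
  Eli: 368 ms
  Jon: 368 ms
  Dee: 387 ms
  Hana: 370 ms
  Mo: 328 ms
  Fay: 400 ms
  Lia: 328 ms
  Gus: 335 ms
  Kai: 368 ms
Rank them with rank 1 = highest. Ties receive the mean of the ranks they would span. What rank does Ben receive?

2.5

Sorted (descending): 400, 387, 387, 370, 368, 368, 368, 335, 328, 328
The 2 values of 387 occupy positions 2–3 → average rank (2+3)/2 = 2.5.
The 3 values of 368 occupy positions 5–7 → average rank 6.
The 2 values of 328 occupy positions 9–10 → average rank (9+10)/2 = 9.5.
Ben has value 387 ms → rank 2.5.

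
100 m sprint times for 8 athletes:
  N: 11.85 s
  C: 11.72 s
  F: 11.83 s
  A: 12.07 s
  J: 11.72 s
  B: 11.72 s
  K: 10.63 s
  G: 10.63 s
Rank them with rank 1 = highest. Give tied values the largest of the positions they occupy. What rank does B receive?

Sorted (descending): 12.07, 11.85, 11.83, 11.72, 11.72, 11.72, 10.63, 10.63
The 3 values of 11.72 occupy positions 4–6 → each gets rank 6.
The 2 values of 10.63 occupy positions 7–8 → each gets rank 8.
B has value 11.72 s → rank 6.

6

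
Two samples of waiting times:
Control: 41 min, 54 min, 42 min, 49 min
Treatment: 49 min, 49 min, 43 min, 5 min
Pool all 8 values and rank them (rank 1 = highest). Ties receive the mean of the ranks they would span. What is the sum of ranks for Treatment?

Sorted (descending): 54, 49, 49, 49, 43, 42, 41, 5
The 3 values of 49 occupy positions 2–4 → average rank 3.
Treatment values → pooled ranks: 49→3, 49→3, 43→5, 5→8
Rank sum = 3 + 3 + 5 + 8 = 19

19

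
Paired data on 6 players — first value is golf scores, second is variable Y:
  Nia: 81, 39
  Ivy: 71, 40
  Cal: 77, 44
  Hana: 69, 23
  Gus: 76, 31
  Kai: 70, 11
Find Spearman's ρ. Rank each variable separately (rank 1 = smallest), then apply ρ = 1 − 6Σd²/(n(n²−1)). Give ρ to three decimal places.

Ranks of variable 1: 6, 3, 5, 1, 4, 2
Ranks of variable 2: 4, 5, 6, 2, 3, 1
d = r₁ − r₂: 2, -2, -1, -1, 1, 1
d²: 4, 4, 1, 1, 1, 1; Σd² = 12
ρ = 1 − 6·12/(6·35) = 1 − 72/210 = 0.657

0.657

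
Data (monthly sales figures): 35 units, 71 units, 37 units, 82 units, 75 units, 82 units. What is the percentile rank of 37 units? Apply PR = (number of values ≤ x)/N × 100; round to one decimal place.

N = 6.
Strictly below 37: 1. Equal to 37: 1.
PR = 2/6 × 100 = 33.3

33.3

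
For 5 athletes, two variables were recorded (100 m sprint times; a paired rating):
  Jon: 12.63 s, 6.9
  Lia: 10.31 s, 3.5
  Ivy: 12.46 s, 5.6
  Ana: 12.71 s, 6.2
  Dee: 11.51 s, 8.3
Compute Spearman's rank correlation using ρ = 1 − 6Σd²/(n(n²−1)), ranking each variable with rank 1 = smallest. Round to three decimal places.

Ranks of variable 1: 4, 1, 3, 5, 2
Ranks of variable 2: 4, 1, 2, 3, 5
d = r₁ − r₂: 0, 0, 1, 2, -3
d²: 0, 0, 1, 4, 9; Σd² = 14
ρ = 1 − 6·14/(5·24) = 1 − 84/120 = 0.300

0.300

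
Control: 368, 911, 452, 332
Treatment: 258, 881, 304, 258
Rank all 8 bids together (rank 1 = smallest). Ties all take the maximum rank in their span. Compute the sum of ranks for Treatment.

Sorted (ascending): 258, 258, 304, 332, 368, 452, 881, 911
The 2 values of 258 occupy positions 1–2 → each gets rank 2.
Treatment values → pooled ranks: 258→2, 881→7, 304→3, 258→2
Rank sum = 2 + 7 + 3 + 2 = 14

14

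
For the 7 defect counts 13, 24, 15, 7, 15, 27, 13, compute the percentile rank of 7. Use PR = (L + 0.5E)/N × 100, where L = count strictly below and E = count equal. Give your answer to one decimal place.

7.1

N = 7.
Strictly below 7: 0. Equal to 7: 1.
PR = (0 + 0.5·1)/7 × 100 = 7.1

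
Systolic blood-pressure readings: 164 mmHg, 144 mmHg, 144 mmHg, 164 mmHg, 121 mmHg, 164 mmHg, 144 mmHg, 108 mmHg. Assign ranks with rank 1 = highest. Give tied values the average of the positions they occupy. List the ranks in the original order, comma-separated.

Sorted (descending): 164, 164, 164, 144, 144, 144, 121, 108
The 3 values of 164 occupy positions 1–3 → average rank 2.
The 3 values of 144 occupy positions 4–6 → average rank 5.

2, 5, 5, 2, 7, 2, 5, 8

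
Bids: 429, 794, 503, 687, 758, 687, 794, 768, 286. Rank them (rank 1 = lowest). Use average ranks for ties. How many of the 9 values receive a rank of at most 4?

3

Sorted (ascending): 286, 429, 503, 687, 687, 758, 768, 794, 794
The 2 values of 687 occupy positions 4–5 → average rank (4+5)/2 = 4.5.
The 2 values of 794 occupy positions 8–9 → average rank (8+9)/2 = 8.5.
Ranks ≤ 4: {1, 2, 3} → 3 values.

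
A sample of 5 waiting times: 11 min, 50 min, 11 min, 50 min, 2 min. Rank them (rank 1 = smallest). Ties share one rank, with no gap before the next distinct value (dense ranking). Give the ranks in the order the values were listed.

Sorted (ascending): 2, 11, 11, 50, 50
The 2 values of 11 share dense rank 2.
The 2 values of 50 share dense rank 3.
Remaining distinct values take the next consecutive integers.

2, 3, 2, 3, 1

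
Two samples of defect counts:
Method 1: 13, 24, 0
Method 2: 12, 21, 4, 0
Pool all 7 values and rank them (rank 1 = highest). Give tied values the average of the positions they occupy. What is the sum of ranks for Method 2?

Sorted (descending): 24, 21, 13, 12, 4, 0, 0
The 2 values of 0 occupy positions 6–7 → average rank (6+7)/2 = 6.5.
Method 2 values → pooled ranks: 12→4, 21→2, 4→5, 0→6.5
Rank sum = 4 + 2 + 5 + 6.5 = 17.5

17.5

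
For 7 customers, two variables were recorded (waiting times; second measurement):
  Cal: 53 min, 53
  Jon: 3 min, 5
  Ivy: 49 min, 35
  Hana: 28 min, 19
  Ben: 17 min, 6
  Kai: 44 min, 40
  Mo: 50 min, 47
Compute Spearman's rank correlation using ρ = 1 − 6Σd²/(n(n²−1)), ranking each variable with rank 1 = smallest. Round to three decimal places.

Ranks of variable 1: 7, 1, 5, 3, 2, 4, 6
Ranks of variable 2: 7, 1, 4, 3, 2, 5, 6
d = r₁ − r₂: 0, 0, 1, 0, 0, -1, 0
d²: 0, 0, 1, 0, 0, 1, 0; Σd² = 2
ρ = 1 − 6·2/(7·48) = 1 − 12/336 = 0.964

0.964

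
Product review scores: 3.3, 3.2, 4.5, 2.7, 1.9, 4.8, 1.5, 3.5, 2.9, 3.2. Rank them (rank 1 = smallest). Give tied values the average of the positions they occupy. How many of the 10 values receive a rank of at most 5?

4

Sorted (ascending): 1.5, 1.9, 2.7, 2.9, 3.2, 3.2, 3.3, 3.5, 4.5, 4.8
The 2 values of 3.2 occupy positions 5–6 → average rank (5+6)/2 = 5.5.
Ranks ≤ 5: {1, 2, 3, 4} → 4 values.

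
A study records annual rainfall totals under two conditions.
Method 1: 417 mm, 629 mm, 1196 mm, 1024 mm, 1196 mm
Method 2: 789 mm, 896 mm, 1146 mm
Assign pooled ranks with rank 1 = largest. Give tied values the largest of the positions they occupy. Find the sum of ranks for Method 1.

Sorted (descending): 1196, 1196, 1146, 1024, 896, 789, 629, 417
The 2 values of 1196 occupy positions 1–2 → each gets rank 2.
Method 1 values → pooled ranks: 417→8, 629→7, 1196→2, 1024→4, 1196→2
Rank sum = 8 + 7 + 2 + 4 + 2 = 23

23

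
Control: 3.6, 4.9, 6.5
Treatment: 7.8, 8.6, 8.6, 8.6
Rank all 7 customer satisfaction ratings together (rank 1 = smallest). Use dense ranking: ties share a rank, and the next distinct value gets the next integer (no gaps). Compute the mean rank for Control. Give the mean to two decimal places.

Sorted (ascending): 3.6, 4.9, 6.5, 7.8, 8.6, 8.6, 8.6
The 3 values of 8.6 share dense rank 5.
Remaining distinct values take the next consecutive integers.
Control values → pooled ranks: 3.6→1, 4.9→2, 6.5→3
Mean rank = (1 + 2 + 3) / 3 = 2.00

2.00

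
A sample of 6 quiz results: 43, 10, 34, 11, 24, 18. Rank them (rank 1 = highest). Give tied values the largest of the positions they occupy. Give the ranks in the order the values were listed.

Sorted (descending): 43, 34, 24, 18, 11, 10
No ties — each value takes its position as its rank.

1, 6, 2, 5, 3, 4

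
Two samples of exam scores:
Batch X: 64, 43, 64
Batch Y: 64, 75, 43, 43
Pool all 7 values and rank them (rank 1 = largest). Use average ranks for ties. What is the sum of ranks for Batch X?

Sorted (descending): 75, 64, 64, 64, 43, 43, 43
The 3 values of 64 occupy positions 2–4 → average rank 3.
The 3 values of 43 occupy positions 5–7 → average rank 6.
Batch X values → pooled ranks: 64→3, 43→6, 64→3
Rank sum = 3 + 6 + 3 = 12

12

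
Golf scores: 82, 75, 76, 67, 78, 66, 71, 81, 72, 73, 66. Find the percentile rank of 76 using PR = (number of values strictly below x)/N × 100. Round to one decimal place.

63.6

N = 11.
Strictly below 76: 7. Equal to 76: 1.
PR = 7/11 × 100 = 63.6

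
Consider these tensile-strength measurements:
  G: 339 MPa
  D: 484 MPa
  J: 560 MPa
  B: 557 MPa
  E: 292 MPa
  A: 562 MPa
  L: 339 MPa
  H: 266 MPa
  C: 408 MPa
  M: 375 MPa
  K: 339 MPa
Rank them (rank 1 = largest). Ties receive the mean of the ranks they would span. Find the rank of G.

8

Sorted (descending): 562, 560, 557, 484, 408, 375, 339, 339, 339, 292, 266
The 3 values of 339 occupy positions 7–9 → average rank 8.
G has value 339 MPa → rank 8.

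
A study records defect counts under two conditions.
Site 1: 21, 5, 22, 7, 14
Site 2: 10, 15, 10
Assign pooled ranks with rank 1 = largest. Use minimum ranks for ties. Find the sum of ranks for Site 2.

Sorted (descending): 22, 21, 15, 14, 10, 10, 7, 5
The 2 values of 10 occupy positions 5–6 → each gets rank 5.
Site 2 values → pooled ranks: 10→5, 15→3, 10→5
Rank sum = 5 + 3 + 5 = 13

13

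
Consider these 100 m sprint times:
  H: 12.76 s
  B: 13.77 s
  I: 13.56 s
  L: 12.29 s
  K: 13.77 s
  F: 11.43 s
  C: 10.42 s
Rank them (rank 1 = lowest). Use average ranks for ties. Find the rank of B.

Sorted (ascending): 10.42, 11.43, 12.29, 12.76, 13.56, 13.77, 13.77
The 2 values of 13.77 occupy positions 6–7 → average rank (6+7)/2 = 6.5.
B has value 13.77 s → rank 6.5.

6.5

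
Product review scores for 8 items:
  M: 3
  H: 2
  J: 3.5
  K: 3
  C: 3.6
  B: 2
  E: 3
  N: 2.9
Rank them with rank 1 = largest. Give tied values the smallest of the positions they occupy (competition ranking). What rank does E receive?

Sorted (descending): 3.6, 3.5, 3, 3, 3, 2.9, 2, 2
The 3 values of 3 occupy positions 3–5 → each gets rank 3.
The 2 values of 2 occupy positions 7–8 → each gets rank 7.
E has value 3 → rank 3.

3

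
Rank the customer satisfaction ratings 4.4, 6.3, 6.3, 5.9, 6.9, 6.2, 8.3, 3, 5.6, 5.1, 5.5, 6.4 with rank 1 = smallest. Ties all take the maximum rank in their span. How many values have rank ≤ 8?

7

Sorted (ascending): 3, 4.4, 5.1, 5.5, 5.6, 5.9, 6.2, 6.3, 6.3, 6.4, 6.9, 8.3
The 2 values of 6.3 occupy positions 8–9 → each gets rank 9.
Ranks ≤ 8: {1, 2, 3, 4, 5, 6, 7} → 7 values.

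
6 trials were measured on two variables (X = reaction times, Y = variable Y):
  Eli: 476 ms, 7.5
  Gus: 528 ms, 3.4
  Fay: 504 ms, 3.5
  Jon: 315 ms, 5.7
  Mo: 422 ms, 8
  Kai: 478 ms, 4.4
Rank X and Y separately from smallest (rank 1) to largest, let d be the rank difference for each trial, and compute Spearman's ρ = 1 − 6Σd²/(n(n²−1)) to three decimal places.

Ranks of variable 1: 3, 6, 5, 1, 2, 4
Ranks of variable 2: 5, 1, 2, 4, 6, 3
d = r₁ − r₂: -2, 5, 3, -3, -4, 1
d²: 4, 25, 9, 9, 16, 1; Σd² = 64
ρ = 1 − 6·64/(6·35) = 1 − 384/210 = -0.829

-0.829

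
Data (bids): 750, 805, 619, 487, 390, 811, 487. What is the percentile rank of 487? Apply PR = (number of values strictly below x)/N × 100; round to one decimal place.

14.3

N = 7.
Strictly below 487: 1. Equal to 487: 2.
PR = 1/7 × 100 = 14.3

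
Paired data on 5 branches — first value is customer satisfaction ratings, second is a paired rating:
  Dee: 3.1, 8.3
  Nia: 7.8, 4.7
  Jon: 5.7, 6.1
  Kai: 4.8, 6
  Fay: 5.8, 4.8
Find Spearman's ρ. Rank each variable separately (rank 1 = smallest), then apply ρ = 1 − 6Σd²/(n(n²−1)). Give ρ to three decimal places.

Ranks of variable 1: 1, 5, 3, 2, 4
Ranks of variable 2: 5, 1, 4, 3, 2
d = r₁ − r₂: -4, 4, -1, -1, 2
d²: 16, 16, 1, 1, 4; Σd² = 38
ρ = 1 − 6·38/(5·24) = 1 − 228/120 = -0.900

-0.900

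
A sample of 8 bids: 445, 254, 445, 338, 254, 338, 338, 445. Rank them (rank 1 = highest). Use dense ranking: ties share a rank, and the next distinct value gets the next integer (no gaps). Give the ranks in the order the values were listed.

1, 3, 1, 2, 3, 2, 2, 1

Sorted (descending): 445, 445, 445, 338, 338, 338, 254, 254
The 3 values of 445 share dense rank 1.
The 3 values of 338 share dense rank 2.
The 2 values of 254 share dense rank 3.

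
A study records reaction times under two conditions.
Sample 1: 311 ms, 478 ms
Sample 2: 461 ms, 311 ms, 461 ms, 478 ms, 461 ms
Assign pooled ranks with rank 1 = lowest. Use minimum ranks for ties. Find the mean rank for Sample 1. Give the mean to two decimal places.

3.50

Sorted (ascending): 311, 311, 461, 461, 461, 478, 478
The 2 values of 311 occupy positions 1–2 → each gets rank 1.
The 3 values of 461 occupy positions 3–5 → each gets rank 3.
The 2 values of 478 occupy positions 6–7 → each gets rank 6.
Sample 1 values → pooled ranks: 311→1, 478→6
Mean rank = (1 + 6) / 2 = 3.50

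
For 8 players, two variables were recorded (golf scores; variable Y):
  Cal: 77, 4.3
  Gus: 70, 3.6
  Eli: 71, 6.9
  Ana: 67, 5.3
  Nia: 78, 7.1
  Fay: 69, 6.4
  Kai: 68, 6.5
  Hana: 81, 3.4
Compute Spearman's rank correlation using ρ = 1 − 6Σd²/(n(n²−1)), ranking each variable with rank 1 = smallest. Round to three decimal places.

Ranks of variable 1: 6, 4, 5, 1, 7, 3, 2, 8
Ranks of variable 2: 3, 2, 7, 4, 8, 5, 6, 1
d = r₁ − r₂: 3, 2, -2, -3, -1, -2, -4, 7
d²: 9, 4, 4, 9, 1, 4, 16, 49; Σd² = 96
ρ = 1 − 6·96/(8·63) = 1 − 576/504 = -0.143

-0.143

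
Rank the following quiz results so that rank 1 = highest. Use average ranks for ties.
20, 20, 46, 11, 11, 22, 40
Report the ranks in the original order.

Sorted (descending): 46, 40, 22, 20, 20, 11, 11
The 2 values of 20 occupy positions 4–5 → average rank (4+5)/2 = 4.5.
The 2 values of 11 occupy positions 6–7 → average rank (6+7)/2 = 6.5.

4.5, 4.5, 1, 6.5, 6.5, 3, 2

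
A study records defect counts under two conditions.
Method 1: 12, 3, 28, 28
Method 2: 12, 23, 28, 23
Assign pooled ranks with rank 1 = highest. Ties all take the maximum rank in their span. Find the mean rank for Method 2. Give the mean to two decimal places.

5.00

Sorted (descending): 28, 28, 28, 23, 23, 12, 12, 3
The 3 values of 28 occupy positions 1–3 → each gets rank 3.
The 2 values of 23 occupy positions 4–5 → each gets rank 5.
The 2 values of 12 occupy positions 6–7 → each gets rank 7.
Method 2 values → pooled ranks: 12→7, 23→5, 28→3, 23→5
Mean rank = (7 + 5 + 3 + 5) / 4 = 5.00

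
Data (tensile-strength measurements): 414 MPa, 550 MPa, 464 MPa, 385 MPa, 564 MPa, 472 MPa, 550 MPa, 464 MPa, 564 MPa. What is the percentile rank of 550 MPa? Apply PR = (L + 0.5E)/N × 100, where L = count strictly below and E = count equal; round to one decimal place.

N = 9.
Strictly below 550: 5. Equal to 550: 2.
PR = (5 + 0.5·2)/9 × 100 = 66.7

66.7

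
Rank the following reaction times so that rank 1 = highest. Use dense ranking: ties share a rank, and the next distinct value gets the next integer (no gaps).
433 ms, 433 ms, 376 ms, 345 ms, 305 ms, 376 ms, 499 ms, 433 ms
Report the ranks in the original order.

Sorted (descending): 499, 433, 433, 433, 376, 376, 345, 305
The 3 values of 433 share dense rank 2.
The 2 values of 376 share dense rank 3.
Remaining distinct values take the next consecutive integers.

2, 2, 3, 4, 5, 3, 1, 2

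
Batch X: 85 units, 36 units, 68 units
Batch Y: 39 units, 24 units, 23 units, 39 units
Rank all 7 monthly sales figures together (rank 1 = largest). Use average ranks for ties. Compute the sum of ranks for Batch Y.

20

Sorted (descending): 85, 68, 39, 39, 36, 24, 23
The 2 values of 39 occupy positions 3–4 → average rank (3+4)/2 = 3.5.
Batch Y values → pooled ranks: 39→3.5, 24→6, 23→7, 39→3.5
Rank sum = 3.5 + 6 + 7 + 3.5 = 20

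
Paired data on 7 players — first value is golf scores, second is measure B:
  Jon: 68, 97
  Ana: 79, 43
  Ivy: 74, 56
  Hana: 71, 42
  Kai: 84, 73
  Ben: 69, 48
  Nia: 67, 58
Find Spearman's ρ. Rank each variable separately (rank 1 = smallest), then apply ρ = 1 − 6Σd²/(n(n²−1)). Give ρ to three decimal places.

Ranks of variable 1: 2, 6, 5, 4, 7, 3, 1
Ranks of variable 2: 7, 2, 4, 1, 6, 3, 5
d = r₁ − r₂: -5, 4, 1, 3, 1, 0, -4
d²: 25, 16, 1, 9, 1, 0, 16; Σd² = 68
ρ = 1 − 6·68/(7·48) = 1 − 408/336 = -0.214

-0.214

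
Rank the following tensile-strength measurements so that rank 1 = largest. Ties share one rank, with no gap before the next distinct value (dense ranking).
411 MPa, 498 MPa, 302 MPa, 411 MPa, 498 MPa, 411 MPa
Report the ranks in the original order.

Sorted (descending): 498, 498, 411, 411, 411, 302
The 2 values of 498 share dense rank 1.
The 3 values of 411 share dense rank 2.
Remaining distinct values take the next consecutive integers.

2, 1, 3, 2, 1, 2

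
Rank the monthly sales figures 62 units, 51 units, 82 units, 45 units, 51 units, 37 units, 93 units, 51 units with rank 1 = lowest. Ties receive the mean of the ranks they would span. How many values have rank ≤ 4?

5

Sorted (ascending): 37, 45, 51, 51, 51, 62, 82, 93
The 3 values of 51 occupy positions 3–5 → average rank 4.
Ranks ≤ 4: {1, 2, 4, 4, 4} → 5 values.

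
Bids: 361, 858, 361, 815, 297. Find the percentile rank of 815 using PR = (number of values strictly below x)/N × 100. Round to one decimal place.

N = 5.
Strictly below 815: 3. Equal to 815: 1.
PR = 3/5 × 100 = 60.0

60.0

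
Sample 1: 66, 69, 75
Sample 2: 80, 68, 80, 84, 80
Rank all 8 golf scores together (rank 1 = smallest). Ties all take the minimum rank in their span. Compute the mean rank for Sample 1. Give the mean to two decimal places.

2.67

Sorted (ascending): 66, 68, 69, 75, 80, 80, 80, 84
The 3 values of 80 occupy positions 5–7 → each gets rank 5.
Sample 1 values → pooled ranks: 66→1, 69→3, 75→4
Mean rank = (1 + 3 + 4) / 3 = 2.67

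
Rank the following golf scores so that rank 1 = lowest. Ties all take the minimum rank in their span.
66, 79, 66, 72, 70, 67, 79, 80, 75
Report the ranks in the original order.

1, 7, 1, 5, 4, 3, 7, 9, 6

Sorted (ascending): 66, 66, 67, 70, 72, 75, 79, 79, 80
The 2 values of 66 occupy positions 1–2 → each gets rank 1.
The 2 values of 79 occupy positions 7–8 → each gets rank 7.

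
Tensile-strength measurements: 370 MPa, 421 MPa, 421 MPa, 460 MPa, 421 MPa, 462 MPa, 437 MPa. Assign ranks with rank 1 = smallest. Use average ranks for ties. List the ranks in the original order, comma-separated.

1, 3, 3, 6, 3, 7, 5

Sorted (ascending): 370, 421, 421, 421, 437, 460, 462
The 3 values of 421 occupy positions 2–4 → average rank 3.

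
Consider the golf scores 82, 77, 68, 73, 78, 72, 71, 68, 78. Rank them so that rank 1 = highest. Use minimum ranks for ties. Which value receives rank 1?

Sorted (descending): 82, 78, 78, 77, 73, 72, 71, 68, 68
The 2 values of 78 occupy positions 2–3 → each gets rank 2.
The 2 values of 68 occupy positions 8–9 → each gets rank 8.
Rank 1 → value 82.

82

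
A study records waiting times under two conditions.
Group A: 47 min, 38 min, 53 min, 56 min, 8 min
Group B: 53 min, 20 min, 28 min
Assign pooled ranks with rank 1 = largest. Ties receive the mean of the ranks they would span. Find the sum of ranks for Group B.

15.5

Sorted (descending): 56, 53, 53, 47, 38, 28, 20, 8
The 2 values of 53 occupy positions 2–3 → average rank (2+3)/2 = 2.5.
Group B values → pooled ranks: 53→2.5, 20→7, 28→6
Rank sum = 2.5 + 7 + 6 = 15.5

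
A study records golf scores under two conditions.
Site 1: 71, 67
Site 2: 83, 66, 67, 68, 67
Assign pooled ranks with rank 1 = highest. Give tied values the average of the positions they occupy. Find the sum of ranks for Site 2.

21

Sorted (descending): 83, 71, 68, 67, 67, 67, 66
The 3 values of 67 occupy positions 4–6 → average rank 5.
Site 2 values → pooled ranks: 83→1, 66→7, 67→5, 68→3, 67→5
Rank sum = 1 + 7 + 5 + 3 + 5 = 21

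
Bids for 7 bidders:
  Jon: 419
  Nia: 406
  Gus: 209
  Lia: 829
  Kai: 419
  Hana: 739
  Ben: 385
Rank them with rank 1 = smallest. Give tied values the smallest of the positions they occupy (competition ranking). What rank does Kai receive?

4

Sorted (ascending): 209, 385, 406, 419, 419, 739, 829
The 2 values of 419 occupy positions 4–5 → each gets rank 4.
Kai has value 419 → rank 4.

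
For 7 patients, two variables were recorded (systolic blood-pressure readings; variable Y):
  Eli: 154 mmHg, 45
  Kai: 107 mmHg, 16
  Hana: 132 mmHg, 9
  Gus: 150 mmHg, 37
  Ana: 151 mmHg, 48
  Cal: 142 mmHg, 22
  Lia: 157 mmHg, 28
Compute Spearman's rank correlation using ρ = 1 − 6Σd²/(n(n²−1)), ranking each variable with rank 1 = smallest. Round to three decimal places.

0.714

Ranks of variable 1: 6, 1, 2, 4, 5, 3, 7
Ranks of variable 2: 6, 2, 1, 5, 7, 3, 4
d = r₁ − r₂: 0, -1, 1, -1, -2, 0, 3
d²: 0, 1, 1, 1, 4, 0, 9; Σd² = 16
ρ = 1 − 6·16/(7·48) = 1 − 96/336 = 0.714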